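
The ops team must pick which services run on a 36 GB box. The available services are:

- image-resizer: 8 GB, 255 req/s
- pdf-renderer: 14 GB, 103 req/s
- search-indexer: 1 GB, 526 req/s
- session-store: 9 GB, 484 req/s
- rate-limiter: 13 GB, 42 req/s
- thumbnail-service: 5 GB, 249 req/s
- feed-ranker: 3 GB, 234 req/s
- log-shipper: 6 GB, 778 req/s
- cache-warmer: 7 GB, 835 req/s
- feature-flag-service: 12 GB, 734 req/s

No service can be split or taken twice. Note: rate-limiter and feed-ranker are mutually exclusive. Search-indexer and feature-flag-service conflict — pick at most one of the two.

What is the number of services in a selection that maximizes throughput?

6

Best achievable throughput is 3127.
For example image-resizer + search-indexer + session-store + thumbnail-service + log-shipper + cache-warmer achieves it, using 36 GB.
Any selection reaching 3127 contains exactly 6 services.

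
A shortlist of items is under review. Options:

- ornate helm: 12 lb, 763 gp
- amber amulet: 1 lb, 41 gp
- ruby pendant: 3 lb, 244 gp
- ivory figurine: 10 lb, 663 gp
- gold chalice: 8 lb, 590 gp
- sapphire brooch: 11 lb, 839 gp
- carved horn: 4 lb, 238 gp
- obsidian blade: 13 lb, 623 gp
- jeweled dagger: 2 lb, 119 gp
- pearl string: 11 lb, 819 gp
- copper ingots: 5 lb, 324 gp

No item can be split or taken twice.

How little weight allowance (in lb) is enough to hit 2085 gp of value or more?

29

Need the lightest bundle worth ≥ 2085.
Taking ivory figurine + gold chalice + sapphire brooch gives 2092 (≥ 2085) for 29 lb.
Any bundle with less than 29 lb falls short of 2085.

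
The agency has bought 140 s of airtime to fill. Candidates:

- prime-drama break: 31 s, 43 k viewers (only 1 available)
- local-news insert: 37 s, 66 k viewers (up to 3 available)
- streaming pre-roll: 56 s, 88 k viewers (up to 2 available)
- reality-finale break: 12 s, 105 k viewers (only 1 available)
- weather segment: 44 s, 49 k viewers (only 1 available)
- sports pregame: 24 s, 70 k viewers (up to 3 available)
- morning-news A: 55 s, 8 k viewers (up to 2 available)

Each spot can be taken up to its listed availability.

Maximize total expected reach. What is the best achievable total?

403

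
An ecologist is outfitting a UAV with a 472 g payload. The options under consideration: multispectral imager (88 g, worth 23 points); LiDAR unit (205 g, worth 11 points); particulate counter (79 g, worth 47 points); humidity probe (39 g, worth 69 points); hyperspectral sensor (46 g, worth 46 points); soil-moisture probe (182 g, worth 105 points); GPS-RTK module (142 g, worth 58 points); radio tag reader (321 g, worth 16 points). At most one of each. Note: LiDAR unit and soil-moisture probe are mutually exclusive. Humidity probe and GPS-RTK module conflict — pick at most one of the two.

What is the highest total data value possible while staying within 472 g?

290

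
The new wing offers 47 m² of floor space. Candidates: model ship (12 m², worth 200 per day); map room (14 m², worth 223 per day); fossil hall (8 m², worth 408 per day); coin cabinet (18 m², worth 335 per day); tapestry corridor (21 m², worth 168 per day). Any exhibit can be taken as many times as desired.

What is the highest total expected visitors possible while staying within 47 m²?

2040

Taking 5×fossil hall: 40 m² used, 2040 in expected visitors.
The spare 7 m² is too small for any remaining exhibit, and no exchange beats 2040.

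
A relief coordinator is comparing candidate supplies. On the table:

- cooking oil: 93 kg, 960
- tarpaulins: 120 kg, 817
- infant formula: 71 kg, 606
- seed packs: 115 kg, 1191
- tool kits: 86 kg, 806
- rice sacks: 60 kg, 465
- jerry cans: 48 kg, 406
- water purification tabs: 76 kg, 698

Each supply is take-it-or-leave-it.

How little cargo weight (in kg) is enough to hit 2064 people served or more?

Look for the lowest-cargo combination reaching 2064.
Taking cooking oil + seed packs gives 2151 (≥ 2064) for 208 kg.
Below 208 kg the best achievable stays under 2064.

208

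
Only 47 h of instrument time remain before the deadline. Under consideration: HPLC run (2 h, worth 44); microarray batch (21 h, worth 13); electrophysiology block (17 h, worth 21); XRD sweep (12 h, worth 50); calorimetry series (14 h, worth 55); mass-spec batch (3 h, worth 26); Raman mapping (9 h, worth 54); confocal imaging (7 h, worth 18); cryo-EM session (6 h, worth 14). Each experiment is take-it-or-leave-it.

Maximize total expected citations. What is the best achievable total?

Density check — HPLC run 22.00, mass-spec batch 8.67, Raman mapping 6.00, XRD sweep 4.17 are the best per h.
HPLC run + XRD sweep + calorimetry series + mass-spec batch + Raman mapping + confocal imaging uses 47 of the 47 h and totals 247.
Every other selection either busts 47 h or fails to beat 247.

247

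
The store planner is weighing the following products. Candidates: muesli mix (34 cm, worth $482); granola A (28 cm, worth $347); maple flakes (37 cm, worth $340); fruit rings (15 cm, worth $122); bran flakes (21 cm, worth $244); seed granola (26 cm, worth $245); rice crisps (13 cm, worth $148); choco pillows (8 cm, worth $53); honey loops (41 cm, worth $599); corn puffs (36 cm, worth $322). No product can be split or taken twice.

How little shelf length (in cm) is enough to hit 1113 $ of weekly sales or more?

83

Need the lightest bundle worth ≥ 1113.
muesli mix + choco pillows + honey loops reaches 1134 using 83 cm.
Any bundle with less than 83 cm falls short of 1113.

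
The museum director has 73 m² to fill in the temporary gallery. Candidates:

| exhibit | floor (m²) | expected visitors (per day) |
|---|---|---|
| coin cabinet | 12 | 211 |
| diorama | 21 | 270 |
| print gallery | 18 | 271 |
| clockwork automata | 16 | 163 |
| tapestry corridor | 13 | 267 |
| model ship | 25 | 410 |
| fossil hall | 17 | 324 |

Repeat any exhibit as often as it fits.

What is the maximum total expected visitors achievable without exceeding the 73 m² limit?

Ranking by ratio (expected visitors/m²): tapestry corridor 20.54, fossil hall 19.06, coin cabinet 17.58.
Taking the top-ratio exhibits first gives 5×tapestry corridor for 1335 (65 m²).
The 26 m² tied up in 2×tapestry corridor is better spent on 2×fossil hall — total rises to 1449 (73 m²).

1449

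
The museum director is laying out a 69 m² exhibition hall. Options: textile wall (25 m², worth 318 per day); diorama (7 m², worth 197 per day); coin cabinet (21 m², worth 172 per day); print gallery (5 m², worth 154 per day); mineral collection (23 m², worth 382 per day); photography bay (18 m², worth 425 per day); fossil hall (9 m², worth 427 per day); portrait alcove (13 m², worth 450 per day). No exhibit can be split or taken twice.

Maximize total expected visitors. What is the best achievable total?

Filling by ratio: diorama + print gallery + photography bay + fossil hall + portrait alcove for 1653, with 17 m² left unused.
The 7 m² tied up in diorama is better spent on mineral collection — total rises to 1838 (68 m²).
The spare 1 m² is too small for any remaining exhibit, and no exchange beats 1838.

1838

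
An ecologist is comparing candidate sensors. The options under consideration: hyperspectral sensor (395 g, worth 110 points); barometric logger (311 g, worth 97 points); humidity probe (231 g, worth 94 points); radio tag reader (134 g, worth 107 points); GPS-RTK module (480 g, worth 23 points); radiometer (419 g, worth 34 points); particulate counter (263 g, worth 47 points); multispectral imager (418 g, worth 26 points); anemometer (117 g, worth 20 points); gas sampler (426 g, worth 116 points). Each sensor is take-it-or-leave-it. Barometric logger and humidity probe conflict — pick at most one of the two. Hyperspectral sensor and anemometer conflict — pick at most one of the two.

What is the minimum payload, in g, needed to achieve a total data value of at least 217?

Look for the lowest-payload combination reaching 217.
humidity probe + radio tag reader + anemometer: 221 data value at 482 g.
Any bundle with less than 482 g falls short of 217.

482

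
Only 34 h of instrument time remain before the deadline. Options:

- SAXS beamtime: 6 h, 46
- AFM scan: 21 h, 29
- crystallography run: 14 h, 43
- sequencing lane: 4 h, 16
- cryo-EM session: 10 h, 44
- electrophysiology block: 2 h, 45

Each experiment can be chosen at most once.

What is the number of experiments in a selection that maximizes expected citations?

4

The maximum expected citations within 34 h is 178.
SAXS beamtime + crystallography run + cryo-EM session + electrophysiology block hits 178 at 32 h.
Any selection reaching 178 contains exactly 4 experiments.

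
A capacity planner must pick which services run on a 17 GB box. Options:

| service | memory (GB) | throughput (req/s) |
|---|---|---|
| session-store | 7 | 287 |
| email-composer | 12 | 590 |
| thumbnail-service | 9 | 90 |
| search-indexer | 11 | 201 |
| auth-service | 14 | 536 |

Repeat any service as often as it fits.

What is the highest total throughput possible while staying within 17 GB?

Taking email-composer: 12 GB used, 590 in throughput.
The spare 5 GB is too small for any remaining service, and no exchange beats 590.

590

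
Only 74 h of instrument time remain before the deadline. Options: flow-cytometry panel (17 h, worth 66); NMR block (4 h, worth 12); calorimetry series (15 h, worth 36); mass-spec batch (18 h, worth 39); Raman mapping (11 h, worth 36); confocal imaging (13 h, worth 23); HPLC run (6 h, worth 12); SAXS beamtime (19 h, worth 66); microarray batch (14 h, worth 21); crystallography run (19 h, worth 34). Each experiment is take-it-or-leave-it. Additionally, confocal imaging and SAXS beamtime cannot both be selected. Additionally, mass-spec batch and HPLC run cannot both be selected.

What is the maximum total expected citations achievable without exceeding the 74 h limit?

228

The ratio ordering already packs tightly: flow-cytometry panel + NMR block + calorimetry series + Raman mapping + HPLC run + SAXS beamtime, 72 h, 228.
Next best is flow-cytometry panel + NMR block + calorimetry series + mass-spec batch + SAXS beamtime at 219 (73 h) — short by 9.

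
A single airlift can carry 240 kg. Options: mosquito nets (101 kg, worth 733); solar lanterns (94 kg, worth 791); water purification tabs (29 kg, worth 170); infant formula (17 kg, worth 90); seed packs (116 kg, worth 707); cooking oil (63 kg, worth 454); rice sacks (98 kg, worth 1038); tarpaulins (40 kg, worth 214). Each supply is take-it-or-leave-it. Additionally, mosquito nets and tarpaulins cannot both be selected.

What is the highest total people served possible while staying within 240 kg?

2089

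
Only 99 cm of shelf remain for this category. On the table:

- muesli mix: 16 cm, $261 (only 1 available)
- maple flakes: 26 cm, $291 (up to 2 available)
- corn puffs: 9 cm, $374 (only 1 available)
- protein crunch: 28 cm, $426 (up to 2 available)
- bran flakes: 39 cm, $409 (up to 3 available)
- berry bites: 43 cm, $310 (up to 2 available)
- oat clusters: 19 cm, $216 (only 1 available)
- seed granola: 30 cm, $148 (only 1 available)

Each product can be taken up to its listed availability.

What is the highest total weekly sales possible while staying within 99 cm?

1568

By weekly sales per cm: corn puffs 41.56, muesli mix 16.31, protein crunch 15.21, oat clusters 11.37 lead.
Taking the top-ratio products first gives muesli mix + corn puffs + 2×protein crunch for 1487 (81 cm).
Dropping protein crunch frees 28 cm; slotting in maple flakes + oat clusters (45 cm) lifts the total to 1568 at 98 cm.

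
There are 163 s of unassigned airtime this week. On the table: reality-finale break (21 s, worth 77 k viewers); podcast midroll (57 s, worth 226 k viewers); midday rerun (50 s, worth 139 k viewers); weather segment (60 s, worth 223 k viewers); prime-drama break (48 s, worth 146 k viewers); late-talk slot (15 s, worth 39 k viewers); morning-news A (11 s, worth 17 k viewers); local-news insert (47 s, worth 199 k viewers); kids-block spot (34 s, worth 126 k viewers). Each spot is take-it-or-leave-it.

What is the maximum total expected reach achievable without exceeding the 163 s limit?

628

Taking reality-finale break + podcast midroll + local-news insert + kids-block spot: 159 s used, 628 in expected reach.
Runner-up reality-finale break + weather segment + local-news insert + kids-block spot tops out at 625.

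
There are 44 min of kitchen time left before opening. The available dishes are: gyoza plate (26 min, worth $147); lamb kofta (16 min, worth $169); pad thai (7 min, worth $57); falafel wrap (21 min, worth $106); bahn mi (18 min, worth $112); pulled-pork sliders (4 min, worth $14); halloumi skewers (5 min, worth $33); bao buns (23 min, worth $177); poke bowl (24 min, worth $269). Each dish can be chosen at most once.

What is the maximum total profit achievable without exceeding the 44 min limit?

Density check — poke bowl 11.21, lamb kofta 10.56, pad thai 8.14 are the best per min.
Taking lamb kofta + pulled-pork sliders + poke bowl: 44 min used, 452 in profit.
The closest alternative, lamb kofta + poke bowl, reaches only 438.

452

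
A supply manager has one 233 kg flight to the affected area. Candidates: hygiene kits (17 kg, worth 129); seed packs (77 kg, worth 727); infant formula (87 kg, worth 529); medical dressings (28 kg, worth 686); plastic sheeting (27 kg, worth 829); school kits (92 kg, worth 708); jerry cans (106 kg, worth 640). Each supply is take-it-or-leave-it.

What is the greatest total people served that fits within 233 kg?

Taking seed packs + medical dressings + plastic sheeting + school kits: 224 kg used, 2950 in people served.
Runner-up seed packs + infant formula + medical dressings + plastic sheeting tops out at 2771.

2950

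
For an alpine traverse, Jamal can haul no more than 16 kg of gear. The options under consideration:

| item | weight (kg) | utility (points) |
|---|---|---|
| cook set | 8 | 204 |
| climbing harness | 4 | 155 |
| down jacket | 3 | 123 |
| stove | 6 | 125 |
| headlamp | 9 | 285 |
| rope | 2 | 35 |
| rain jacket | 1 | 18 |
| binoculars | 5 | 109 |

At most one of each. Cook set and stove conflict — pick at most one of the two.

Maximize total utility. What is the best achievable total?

Ranking by ratio (utility/kg): down jacket 41.00, climbing harness 38.75, headlamp 31.67, cook set 25.50.
The ratio ordering already packs tightly: climbing harness + down jacket + headlamp, 16 kg, 563.
The closest alternative, cook set + climbing harness + down jacket + rain jacket, reaches only 500.

563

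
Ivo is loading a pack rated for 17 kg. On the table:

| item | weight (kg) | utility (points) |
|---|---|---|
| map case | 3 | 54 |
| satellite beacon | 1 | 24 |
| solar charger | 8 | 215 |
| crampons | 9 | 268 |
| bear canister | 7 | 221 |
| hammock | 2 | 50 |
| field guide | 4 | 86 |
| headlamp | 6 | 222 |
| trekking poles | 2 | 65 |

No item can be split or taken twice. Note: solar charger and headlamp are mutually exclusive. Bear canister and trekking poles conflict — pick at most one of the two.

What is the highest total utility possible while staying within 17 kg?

555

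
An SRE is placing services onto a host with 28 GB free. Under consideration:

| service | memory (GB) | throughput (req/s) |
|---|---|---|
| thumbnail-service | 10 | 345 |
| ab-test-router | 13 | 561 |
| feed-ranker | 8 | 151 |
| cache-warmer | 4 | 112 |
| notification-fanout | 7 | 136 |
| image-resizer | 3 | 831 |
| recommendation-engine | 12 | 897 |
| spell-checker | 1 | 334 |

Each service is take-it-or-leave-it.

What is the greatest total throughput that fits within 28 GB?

2407

The ratio ordering already packs tightly: thumbnail-service + image-resizer + recommendation-engine + spell-checker, 26 GB, 2407.
Next best is feed-ranker + cache-warmer + image-resizer + recommendation-engine + spell-checker at 2325 (28 GB) — short by 82.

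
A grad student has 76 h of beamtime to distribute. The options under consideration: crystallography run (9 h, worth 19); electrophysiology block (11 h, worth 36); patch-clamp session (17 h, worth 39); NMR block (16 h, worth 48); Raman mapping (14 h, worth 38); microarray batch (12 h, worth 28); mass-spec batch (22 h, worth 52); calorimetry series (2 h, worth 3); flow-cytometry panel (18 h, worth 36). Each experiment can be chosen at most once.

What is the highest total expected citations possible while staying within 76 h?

202

Electrophysiology block + NMR block + Raman mapping + microarray batch + mass-spec batch uses 75 of the 76 h and totals 202.
The closest alternative, electrophysiology block + patch-clamp session + NMR block + Raman mapping + flow-cytometry panel, reaches only 197.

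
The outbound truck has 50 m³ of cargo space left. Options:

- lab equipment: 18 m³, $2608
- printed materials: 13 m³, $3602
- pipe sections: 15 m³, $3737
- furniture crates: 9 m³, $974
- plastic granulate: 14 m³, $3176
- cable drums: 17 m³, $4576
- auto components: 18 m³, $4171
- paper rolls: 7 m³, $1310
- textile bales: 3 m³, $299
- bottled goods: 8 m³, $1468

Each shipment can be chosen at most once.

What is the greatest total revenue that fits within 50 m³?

12484

Ranking by ratio (revenue/m³): printed materials 277.08, cable drums 269.18, pipe sections 249.13.
The ratio heuristic lands on printed materials + pipe sections + cable drums + textile bales (12214) but leaves 2 m³ idle.
Dropping printed materials and textile bales frees 16 m³; slotting in auto components (18 m³) lifts the total to 12484 at 50 m³.
The closest alternative, printed materials + cable drums + auto components, reaches only 12349.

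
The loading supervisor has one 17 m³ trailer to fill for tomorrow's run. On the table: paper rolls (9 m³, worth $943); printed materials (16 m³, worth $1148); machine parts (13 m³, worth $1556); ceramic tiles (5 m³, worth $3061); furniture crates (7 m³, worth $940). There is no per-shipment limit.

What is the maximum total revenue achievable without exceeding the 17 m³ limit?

9183

Ranking by ratio (revenue/m³): ceramic tiles 612.20, furniture crates 134.29, machine parts 119.69.
Taking 3×ceramic tiles: 15 m³ used, 9183 in revenue.
No other feasible combination exceeds 9183.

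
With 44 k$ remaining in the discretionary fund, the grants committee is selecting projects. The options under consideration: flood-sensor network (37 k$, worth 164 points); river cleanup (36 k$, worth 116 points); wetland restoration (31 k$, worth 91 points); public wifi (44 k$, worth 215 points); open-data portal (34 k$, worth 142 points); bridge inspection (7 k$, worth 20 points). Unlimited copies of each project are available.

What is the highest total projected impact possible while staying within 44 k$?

Best packing: public wifi — 44 k$, 215 total.
Nothing else within 44 k$ beats 215.

215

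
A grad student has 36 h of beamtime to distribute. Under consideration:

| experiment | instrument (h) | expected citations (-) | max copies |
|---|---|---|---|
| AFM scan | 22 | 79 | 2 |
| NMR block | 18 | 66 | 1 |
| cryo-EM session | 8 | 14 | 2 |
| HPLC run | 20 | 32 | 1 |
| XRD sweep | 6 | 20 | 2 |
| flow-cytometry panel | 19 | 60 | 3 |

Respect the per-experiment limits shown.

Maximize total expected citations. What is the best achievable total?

119

By expected citations per h: NMR block 3.67, AFM scan 3.59, XRD sweep 3.33, flow-cytometry panel 3.16 lead.
Taking the top-ratio experiments first gives NMR block + 2×XRD sweep for 106 (30 h).
Dropping NMR block frees 18 h; slotting in AFM scan (22 h) lifts the total to 119 at 34 h.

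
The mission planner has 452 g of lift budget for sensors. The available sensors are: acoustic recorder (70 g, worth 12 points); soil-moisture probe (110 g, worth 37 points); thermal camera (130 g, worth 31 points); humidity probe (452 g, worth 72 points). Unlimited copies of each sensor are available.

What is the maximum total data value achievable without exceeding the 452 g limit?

148

4×soil-moisture probe uses 440 of the 452 g and totals 148.
Nothing else within 452 g beats 148.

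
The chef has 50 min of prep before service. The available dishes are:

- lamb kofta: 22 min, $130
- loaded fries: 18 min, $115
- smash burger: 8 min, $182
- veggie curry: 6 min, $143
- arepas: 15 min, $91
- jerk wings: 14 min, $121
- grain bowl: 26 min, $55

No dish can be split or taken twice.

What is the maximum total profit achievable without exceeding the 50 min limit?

576

The ratio heuristic lands on loaded fries + smash burger + veggie curry + jerk wings (561) but leaves 4 min idle.
The 18 min tied up in loaded fries is better spent on lamb kofta — total rises to 576 (50 min).
Next best is loaded fries + smash burger + veggie curry + jerk wings at 561 (46 min) — short by 15.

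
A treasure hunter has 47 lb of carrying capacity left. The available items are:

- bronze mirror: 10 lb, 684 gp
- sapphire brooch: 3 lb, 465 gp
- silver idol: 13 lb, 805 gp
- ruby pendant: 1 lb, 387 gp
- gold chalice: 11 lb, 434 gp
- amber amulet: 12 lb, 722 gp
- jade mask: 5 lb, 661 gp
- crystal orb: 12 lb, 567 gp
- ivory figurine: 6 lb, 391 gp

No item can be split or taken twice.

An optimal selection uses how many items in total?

6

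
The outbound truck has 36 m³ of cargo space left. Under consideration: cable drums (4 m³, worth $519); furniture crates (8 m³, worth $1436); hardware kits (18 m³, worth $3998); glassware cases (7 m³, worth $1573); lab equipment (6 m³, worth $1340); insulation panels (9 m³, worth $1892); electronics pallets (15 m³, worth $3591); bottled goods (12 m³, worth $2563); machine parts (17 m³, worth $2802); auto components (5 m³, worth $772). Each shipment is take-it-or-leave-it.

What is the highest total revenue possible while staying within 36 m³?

8046

A density-first pass picks furniture crates + glassware cases + lab equipment + electronics pallets — 7940 at 36 m³.
But insulation panels + electronics pallets + bottled goods fits in 36 m³ and reaches 8046.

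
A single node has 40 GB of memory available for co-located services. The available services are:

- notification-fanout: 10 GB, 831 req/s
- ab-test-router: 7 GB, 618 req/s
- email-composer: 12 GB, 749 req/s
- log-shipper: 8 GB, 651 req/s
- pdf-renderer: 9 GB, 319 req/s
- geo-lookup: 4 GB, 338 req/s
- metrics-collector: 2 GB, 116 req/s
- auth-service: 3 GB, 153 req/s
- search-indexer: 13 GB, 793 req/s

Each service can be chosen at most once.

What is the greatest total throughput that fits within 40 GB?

3009

Density check — ab-test-router 88.29, geo-lookup 84.50, notification-fanout 83.10 are the best per GB.
The ratio heuristic lands on notification-fanout + ab-test-router + log-shipper + geo-lookup + metrics-collector + auth-service (2707) but leaves 6 GB idle.
Dropping geo-lookup and auth-service frees 7 GB; slotting in search-indexer (13 GB) lifts the total to 3009 at 40 GB.
Nothing else within 40 GB beats 3009.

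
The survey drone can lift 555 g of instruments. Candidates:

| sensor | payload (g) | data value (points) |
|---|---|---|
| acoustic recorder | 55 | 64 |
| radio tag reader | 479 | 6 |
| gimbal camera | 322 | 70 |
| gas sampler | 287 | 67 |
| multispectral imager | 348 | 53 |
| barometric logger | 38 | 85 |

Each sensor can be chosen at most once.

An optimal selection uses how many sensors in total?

3

Best achievable data value is 219.
For example acoustic recorder + gimbal camera + barometric logger achieves it, using 415 g.
Any selection reaching 219 contains exactly 3 sensors.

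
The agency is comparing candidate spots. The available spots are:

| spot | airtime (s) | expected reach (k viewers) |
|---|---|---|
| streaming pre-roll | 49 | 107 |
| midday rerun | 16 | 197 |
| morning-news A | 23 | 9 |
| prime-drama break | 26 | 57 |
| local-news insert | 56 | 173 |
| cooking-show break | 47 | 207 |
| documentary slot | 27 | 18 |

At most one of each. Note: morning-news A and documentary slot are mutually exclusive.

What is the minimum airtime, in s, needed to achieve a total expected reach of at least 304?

63

Need the lightest bundle worth ≥ 304.
midday rerun + cooking-show break reaches 404 using 63 s.
Below 63 s the best achievable stays under 304.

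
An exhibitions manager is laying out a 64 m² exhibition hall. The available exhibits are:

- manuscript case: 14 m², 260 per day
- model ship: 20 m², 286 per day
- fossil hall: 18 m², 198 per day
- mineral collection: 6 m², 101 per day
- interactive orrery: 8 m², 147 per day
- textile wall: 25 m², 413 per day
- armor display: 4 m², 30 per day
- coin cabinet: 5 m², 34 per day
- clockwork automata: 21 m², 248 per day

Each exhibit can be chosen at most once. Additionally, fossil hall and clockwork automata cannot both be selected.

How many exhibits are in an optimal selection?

4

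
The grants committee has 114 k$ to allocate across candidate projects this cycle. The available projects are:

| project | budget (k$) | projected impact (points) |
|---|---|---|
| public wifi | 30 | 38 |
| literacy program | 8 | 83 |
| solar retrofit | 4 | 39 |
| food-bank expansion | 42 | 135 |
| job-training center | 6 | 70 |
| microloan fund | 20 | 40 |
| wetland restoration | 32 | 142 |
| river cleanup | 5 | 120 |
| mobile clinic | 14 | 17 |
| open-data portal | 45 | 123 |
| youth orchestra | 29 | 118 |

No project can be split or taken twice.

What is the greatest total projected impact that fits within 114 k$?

Literacy program + solar retrofit + job-training center + microloan fund + wetland restoration + river cleanup + youth orchestra uses 104 of the 114 k$ and totals 612.
Runner-up public wifi + literacy program + solar retrofit + job-training center + wetland restoration + river cleanup + youth orchestra tops out at 610.

612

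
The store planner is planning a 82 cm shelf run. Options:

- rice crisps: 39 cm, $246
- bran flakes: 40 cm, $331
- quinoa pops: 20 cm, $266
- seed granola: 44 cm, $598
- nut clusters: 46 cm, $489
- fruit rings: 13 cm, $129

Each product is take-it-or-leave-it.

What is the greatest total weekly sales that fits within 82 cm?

993

The ratio ordering already packs tightly: quinoa pops + seed granola + fruit rings, 77 cm, 993.
Every other selection either busts 82 cm or fails to beat 993.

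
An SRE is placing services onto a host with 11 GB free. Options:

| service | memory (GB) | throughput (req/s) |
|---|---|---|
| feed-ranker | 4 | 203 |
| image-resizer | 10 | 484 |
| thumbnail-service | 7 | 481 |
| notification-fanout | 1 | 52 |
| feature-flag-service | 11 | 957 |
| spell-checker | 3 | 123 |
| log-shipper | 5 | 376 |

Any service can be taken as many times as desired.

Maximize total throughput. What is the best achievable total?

957

By throughput per GB: feature-flag-service 87.00, log-shipper 75.20, thumbnail-service 68.71 lead.
Best packing: feature-flag-service — 11 GB, 957 total.
Every other selection either busts 11 GB or fails to beat 957.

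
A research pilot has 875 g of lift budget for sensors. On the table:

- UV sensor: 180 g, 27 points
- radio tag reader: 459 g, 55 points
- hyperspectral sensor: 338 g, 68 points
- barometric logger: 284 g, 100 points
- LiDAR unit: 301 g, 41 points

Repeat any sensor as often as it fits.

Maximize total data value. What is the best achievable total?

Density check — barometric logger 0.35, hyperspectral sensor 0.20, UV sensor 0.15, LiDAR unit 0.14 are the best per g.
3×barometric logger uses 852 of the 875 g and totals 300.
Every other selection either busts 875 g or fails to beat 300.

300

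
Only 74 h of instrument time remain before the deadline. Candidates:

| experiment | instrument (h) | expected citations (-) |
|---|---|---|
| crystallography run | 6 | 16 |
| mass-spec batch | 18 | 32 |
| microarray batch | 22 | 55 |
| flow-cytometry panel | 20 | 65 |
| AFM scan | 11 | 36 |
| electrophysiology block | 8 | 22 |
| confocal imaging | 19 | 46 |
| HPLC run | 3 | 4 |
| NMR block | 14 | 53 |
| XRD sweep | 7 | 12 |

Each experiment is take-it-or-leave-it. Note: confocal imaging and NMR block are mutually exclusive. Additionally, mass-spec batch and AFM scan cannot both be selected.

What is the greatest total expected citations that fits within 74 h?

225

Greedy by ratio would take crystallography run + flow-cytometry panel + AFM scan + electrophysiology block + HPLC run + NMR block + XRD sweep: 69 h used, total 208.
The 18 h tied up in electrophysiology block and HPLC run and XRD sweep is better spent on microarray batch — total rises to 225 (73 h).
Runner-up microarray batch + flow-cytometry panel + AFM scan + NMR block + XRD sweep tops out at 221.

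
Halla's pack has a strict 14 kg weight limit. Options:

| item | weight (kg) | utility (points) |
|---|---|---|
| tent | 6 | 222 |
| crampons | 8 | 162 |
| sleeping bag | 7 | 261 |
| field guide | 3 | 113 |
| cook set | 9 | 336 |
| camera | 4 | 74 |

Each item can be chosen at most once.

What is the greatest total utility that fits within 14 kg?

Greedy by ratio would take field guide + cook set: 12 kg used, total 449.
Replace field guide and cook set with tent + sleeping bag: the trade gains 34 net, giving 483 at 13 kg.
Every other selection either busts 14 kg or fails to beat 483.

483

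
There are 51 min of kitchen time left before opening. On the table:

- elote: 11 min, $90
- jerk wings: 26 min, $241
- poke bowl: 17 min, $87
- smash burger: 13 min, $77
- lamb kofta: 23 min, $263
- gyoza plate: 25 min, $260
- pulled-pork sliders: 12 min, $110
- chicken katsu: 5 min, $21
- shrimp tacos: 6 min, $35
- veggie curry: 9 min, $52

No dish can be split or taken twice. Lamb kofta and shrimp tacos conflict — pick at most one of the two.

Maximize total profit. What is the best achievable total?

Taking lamb kofta + gyoza plate: 48 min used, 523 in profit.
That's the maximum — no feasible swap from here does better than 523.

523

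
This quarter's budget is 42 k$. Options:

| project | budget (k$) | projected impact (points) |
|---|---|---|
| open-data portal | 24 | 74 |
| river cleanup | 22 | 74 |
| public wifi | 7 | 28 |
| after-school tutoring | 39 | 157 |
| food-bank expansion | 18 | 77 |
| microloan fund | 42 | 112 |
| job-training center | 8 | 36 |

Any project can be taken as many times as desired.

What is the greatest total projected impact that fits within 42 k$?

Taking the top-ratio projects first gives 5×job-training center for 180 (40 k$).
The 16 k$ tied up in 2×job-training center is better spent on food-bank expansion — total rises to 185 (42 k$).

185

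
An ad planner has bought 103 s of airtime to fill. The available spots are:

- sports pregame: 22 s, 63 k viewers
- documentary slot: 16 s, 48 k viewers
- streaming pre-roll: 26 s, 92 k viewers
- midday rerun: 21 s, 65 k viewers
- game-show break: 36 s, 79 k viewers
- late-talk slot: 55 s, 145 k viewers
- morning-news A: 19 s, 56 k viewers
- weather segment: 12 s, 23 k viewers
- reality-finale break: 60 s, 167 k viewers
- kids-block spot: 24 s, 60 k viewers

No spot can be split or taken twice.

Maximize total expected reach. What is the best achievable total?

307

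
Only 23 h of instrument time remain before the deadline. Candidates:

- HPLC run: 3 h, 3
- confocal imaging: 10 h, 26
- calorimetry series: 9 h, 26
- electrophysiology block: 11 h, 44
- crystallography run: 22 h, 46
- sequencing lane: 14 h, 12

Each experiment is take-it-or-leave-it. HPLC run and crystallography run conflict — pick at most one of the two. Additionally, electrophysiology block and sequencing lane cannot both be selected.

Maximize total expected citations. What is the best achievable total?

Density check — electrophysiology block 4.00, calorimetry series 2.89, confocal imaging 2.60, crystallography run 2.09 are the best per h.
The ratio ordering already packs tightly: HPLC run + calorimetry series + electrophysiology block, 23 h, 73.
No other feasible combination exceeds 73.

73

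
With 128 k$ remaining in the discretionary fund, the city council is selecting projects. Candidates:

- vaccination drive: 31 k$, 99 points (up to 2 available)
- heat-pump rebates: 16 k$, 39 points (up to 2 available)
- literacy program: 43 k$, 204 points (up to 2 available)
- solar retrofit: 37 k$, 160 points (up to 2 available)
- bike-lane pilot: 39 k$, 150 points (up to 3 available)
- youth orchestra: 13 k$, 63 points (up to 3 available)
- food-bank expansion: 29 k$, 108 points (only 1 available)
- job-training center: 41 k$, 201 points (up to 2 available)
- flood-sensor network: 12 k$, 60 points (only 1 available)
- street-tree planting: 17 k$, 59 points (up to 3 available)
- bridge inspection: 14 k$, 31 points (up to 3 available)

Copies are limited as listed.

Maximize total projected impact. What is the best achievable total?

609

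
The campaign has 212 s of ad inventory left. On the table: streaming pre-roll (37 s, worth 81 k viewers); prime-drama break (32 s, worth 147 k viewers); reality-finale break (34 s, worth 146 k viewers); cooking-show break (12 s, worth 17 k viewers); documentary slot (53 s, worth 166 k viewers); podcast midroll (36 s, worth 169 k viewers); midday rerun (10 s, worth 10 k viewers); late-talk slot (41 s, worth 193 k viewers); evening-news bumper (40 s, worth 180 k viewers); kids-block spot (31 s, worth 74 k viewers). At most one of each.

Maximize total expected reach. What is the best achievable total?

Ranking by ratio (expected reach/s): late-talk slot 4.71, podcast midroll 4.69, prime-drama break 4.59, evening-news bumper 4.50.
Greedy by ratio would take prime-drama break + reality-finale break + cooking-show break + podcast midroll + midday rerun + late-talk slot + evening-news bumper: 205 s used, total 862.
The 46 s tied up in reality-finale break and cooking-show break is better spent on documentary slot — total rises to 865 (212 s).
Runner-up prime-drama break + reality-finale break + cooking-show break + podcast midroll + midday rerun + late-talk slot + evening-news bumper tops out at 862.

865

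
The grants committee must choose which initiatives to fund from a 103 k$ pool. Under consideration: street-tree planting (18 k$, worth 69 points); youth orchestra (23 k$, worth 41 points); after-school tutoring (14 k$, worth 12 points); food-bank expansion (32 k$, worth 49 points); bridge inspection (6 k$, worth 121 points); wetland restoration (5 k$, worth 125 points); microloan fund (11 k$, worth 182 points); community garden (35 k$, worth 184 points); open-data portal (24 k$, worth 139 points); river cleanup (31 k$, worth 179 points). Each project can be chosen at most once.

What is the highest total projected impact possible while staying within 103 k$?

820

Density check — wetland restoration 25.00, bridge inspection 20.17, microloan fund 16.55, open-data portal 5.79 are the best per k$.
A density-first pass picks street-tree planting + bridge inspection + wetland restoration + microloan fund + open-data portal + river cleanup — 815 at 95 k$.
The 31 k$ tied up in river cleanup is better spent on community garden — total rises to 820 (99 k$).
That's the maximum — no swap from here does better than 820.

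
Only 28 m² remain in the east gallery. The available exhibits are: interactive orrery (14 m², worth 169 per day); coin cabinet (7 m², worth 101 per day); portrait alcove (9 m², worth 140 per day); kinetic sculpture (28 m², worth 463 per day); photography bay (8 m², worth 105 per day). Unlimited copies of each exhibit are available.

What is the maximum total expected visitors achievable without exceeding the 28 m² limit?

463

Best packing: kinetic sculpture — 28 m², 463 total.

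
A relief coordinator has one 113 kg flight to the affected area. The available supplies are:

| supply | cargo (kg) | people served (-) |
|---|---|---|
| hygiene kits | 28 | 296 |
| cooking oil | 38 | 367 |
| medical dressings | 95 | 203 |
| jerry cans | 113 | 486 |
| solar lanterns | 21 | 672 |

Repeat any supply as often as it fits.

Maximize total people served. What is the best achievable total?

5×solar lanterns uses 105 of the 113 kg and totals 3360.
That's the maximum — no swap from here does better than 3360.

3360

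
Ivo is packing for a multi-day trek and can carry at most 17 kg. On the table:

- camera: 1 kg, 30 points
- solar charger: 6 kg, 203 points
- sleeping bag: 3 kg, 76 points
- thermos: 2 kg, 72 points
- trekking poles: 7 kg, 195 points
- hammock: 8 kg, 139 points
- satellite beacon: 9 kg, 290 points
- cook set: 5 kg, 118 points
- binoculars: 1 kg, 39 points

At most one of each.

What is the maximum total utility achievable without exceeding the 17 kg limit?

565

Density check — binoculars 39.00, thermos 36.00, solar charger 33.83, satellite beacon 32.22 are the best per kg.
Taking the top-ratio items first gives camera + solar charger + thermos + trekking poles + binoculars for 539 (17 kg).
Replace camera and trekking poles and binoculars with satellite beacon: the trade gains 26 net, giving 565 at 17 kg.
The closest alternative, camera + solar charger + satellite beacon + binoculars, reaches only 562.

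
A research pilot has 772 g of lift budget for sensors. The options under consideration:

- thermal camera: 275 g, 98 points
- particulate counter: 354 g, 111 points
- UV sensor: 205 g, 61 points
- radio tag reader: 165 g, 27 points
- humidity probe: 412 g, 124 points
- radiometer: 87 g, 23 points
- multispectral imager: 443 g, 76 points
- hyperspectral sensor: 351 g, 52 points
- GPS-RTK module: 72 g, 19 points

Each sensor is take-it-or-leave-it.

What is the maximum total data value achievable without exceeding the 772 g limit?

241

Taking the top-ratio sensors first gives thermal camera + particulate counter + radiometer for 232 (716 g).
Dropping particulate counter and radiometer frees 441 g; slotting in humidity probe + GPS-RTK module (484 g) lifts the total to 241 at 759 g.
Nothing else within 772 g beats 241.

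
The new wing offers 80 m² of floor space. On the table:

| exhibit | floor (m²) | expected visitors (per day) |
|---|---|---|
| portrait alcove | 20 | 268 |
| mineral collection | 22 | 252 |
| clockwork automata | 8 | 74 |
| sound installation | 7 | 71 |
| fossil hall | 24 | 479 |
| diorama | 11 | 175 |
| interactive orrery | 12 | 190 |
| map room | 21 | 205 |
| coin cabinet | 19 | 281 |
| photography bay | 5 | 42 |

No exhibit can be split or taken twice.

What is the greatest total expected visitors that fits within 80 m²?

1260

By expected visitors per m²: fossil hall 19.96, diorama 15.91, interactive orrery 15.83, coin cabinet 14.79 lead.
Filling by ratio: sound installation + fossil hall + diorama + interactive orrery + coin cabinet + photography bay for 1238, with 2 m² left unused.
Dropping sound installation and diorama frees 18 m²; slotting in portrait alcove (20 m²) lifts the total to 1260 at 80 m².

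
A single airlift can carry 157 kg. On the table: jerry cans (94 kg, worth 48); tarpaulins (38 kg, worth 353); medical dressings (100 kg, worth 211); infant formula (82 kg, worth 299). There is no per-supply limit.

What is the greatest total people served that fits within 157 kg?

1412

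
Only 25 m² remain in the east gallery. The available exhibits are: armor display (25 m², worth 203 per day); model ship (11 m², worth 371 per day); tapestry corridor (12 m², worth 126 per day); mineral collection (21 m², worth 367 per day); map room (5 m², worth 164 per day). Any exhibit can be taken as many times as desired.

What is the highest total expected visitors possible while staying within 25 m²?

Taking the top-ratio exhibits first gives 2×model ship for 742 (22 m²).
The 22 m² tied up in 2×model ship is better spent on 5×map room — total rises to 820 (25 m²).

820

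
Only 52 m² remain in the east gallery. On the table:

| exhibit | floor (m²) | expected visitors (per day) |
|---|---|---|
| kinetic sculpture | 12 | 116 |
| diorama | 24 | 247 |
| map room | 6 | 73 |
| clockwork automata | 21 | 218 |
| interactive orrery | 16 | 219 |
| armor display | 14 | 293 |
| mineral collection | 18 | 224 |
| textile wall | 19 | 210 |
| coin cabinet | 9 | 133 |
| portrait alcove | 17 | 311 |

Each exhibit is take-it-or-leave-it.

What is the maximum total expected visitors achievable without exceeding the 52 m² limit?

Filling by ratio: map room + armor display + coin cabinet + portrait alcove for 810, with 6 m² left unused.
The 6 m² tied up in map room is better spent on kinetic sculpture — total rises to 853 (52 m²).
No other feasible combination exceeds 853.

853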